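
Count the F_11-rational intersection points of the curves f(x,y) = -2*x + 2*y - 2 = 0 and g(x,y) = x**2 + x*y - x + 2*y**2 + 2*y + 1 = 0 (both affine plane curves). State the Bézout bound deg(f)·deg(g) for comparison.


Common zeros: {(2, 3)}; count = 1; Bézout bound = 2.

deg(f) = 1, deg(g) = 2, so Bézout bound = 2.
Scan x ∈ F_11. For each x, list the y ∈ F_11 with f(x, y) ≡ 0 and those with g(x, y) ≡ 0 (mod 11); the common zeros in that column are the intersection.
  x = 0: f ≡ 0 at y ∈ {1}; g ≡ 0 at y ∈ ∅; common: ∅.
  x = 1: f ≡ 0 at y ∈ {2}; g ≡ 0 at y ∈ {5, 10}; common: ∅.
  x = 2: f ≡ 0 at y ∈ {3}; g ≡ 0 at y ∈ {3, 6}; common: {3}.
  x = 3: f ≡ 0 at y ∈ {4}; g ≡ 0 at y ∈ ∅; common: ∅.
  x = 4: f ≡ 0 at y ∈ {5}; g ≡ 0 at y ∈ {2, 6}; common: ∅.
  x = 5: f ≡ 0 at y ∈ {6}; g ≡ 0 at y ∈ ∅; common: ∅.
  x = 6: f ≡ 0 at y ∈ {7}; g ≡ 0 at y ∈ {2, 5}; common: ∅.
  x = 7: f ≡ 0 at y ∈ {8}; g ≡ 0 at y ∈ {3, 9}; common: ∅.
  x = 8: f ≡ 0 at y ∈ {9}; g ≡ 0 at y ∈ ∅; common: ∅.
  x = 9: f ≡ 0 at y ∈ {10}; g ≡ 0 at y ∈ ∅; common: ∅.
  x = 10: f ≡ 0 at y ∈ {0}; g ≡ 0 at y ∈ ∅; common: ∅.
Collecting: common zeros = {(2, 3)}, so the count is 1.
Comparison with the Bézout bound: 1 ≤ 2 = deg(f)·deg(g), as expected for curves with no common component (the affine F_11-count falls short of the bound because intersections may lie at infinity, over extension fields, or carry multiplicity).


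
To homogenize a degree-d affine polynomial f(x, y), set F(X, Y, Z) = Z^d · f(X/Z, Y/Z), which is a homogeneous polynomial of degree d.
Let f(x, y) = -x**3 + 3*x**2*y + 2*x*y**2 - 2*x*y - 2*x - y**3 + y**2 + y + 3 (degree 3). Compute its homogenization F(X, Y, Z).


F(X, Y, Z) = -X**3 + 3*X**2*Y + 2*X*Y**2 - 2*X*Y*Z - 2*X*Z**2 - Y**3 + Y**2*Z + Y*Z**2 + 3*Z**3

deg(f) = 3.
Substitute x = X/Z, y = Y/Z into f, then multiply by Z^3.
  monomial -1·x^3·y^0 ↦ -1·X^3·Y^0·Z^0.
  monomial 3·x^2·y^1 ↦ 3·X^2·Y^1·Z^0.
  monomial 2·x^1·y^2 ↦ 2·X^1·Y^2·Z^0.
  monomial -2·x^1·y^1 ↦ -2·X^1·Y^1·Z^1.
  monomial -2·x^1·y^0 ↦ -2·X^1·Y^0·Z^2.
  monomial -1·x^0·y^3 ↦ -1·X^0·Y^3·Z^0.
  monomial 1·x^0·y^2 ↦ 1·X^0·Y^2·Z^1.
  monomial 1·x^0·y^1 ↦ 1·X^0·Y^1·Z^2.
  monomial 3·x^0·y^0 ↦ 3·X^0·Y^0·Z^3.
Collecting: F(X, Y, Z) = -X**3 + 3*X**2*Y + 2*X*Y**2 - 2*X*Y*Z - 2*X*Z**2 - Y**3 + Y**2*Z + Y*Z**2 + 3*Z**3.


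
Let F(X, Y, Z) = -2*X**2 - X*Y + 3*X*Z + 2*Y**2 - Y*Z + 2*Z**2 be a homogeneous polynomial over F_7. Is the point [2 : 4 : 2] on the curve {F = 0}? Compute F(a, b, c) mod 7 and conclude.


F(2,4,2) ≡ 0 (mod 7); P is on the curve.

Evaluate F(2, 4, 2) term-by-term (mod 7).
  -2*X**2 ↦ -2·4·1·1 = -8
  -X*Y ↦ -1·2·4·1 = -8
  3*X*Z ↦ 3·2·1·2 = 12
  2*Y**2 ↦ 2·1·16·1 = 32
  -Y*Z ↦ -1·1·4·2 = -8
  2*Z**2 ↦ 2·1·1·4 = 8
Sum: F(2, 4, 2) = (-8) + (-8) + (12) + (32) + (-8) + (8) = 28.
Reducing mod 7: 28 ≡ 0 (mod 7).
Since F(a, b, c) ≡ 0 (mod 7), P lies on the curve.


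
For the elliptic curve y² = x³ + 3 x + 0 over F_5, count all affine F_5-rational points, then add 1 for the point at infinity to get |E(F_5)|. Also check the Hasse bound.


Affine points = {(0, 0), (1, 2), (1, 3), (2, 2), (2, 3), (3, 1), (3, 4), (4, 1), (4, 4)}; affine count = 9; |E(F_5)| = 10.

Discriminant check: Δ ∝ 4a³ + 27b² = 4·3³ + 27·0² = 4·27 + 27·0 ≡ 3 (mod 5). Nonzero ⇒ E is nonsingular.
For each x ∈ F_5, compute rhs = x³ + 3·x + 0 mod 5, then count y ∈ F_5 with y² ≡ rhs.
  x = 0: rhs = 0, matching y values: 0 (1 points).
  x = 1: rhs = 4, matching y values: 2, 3 (2 points).
  x = 2: rhs = 4, matching y values: 2, 3 (2 points).
  x = 3: rhs = 1, matching y values: 1, 4 (2 points).
  x = 4: rhs = 1, matching y values: 1, 4 (2 points).
Total affine count: 9.
Full point count |E(F_5)| = 9 + 1 = 10.
Hasse bound: |10 − (5+1)| = |4| = 4 ≤ 2√5 ≈ 4.4721 ✓.


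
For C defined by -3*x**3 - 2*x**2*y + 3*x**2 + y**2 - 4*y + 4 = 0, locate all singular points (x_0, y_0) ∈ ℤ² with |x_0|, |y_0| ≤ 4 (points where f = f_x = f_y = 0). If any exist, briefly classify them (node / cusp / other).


Singular points: {(0, 2)}; classification: node.

Compute partial derivatives:
  f_x = -9*x**2 - 4*x*y + 6*x.
  f_y = -2*x**2 + 2*y - 4.
Scan x_0 ∈ {−4, ..., 4}. For each x_0, f_y(x_0, y) is a polynomial in y; find its integer roots y ∈ {−4, ..., 4}, then test f_x and f at those candidates.
  x = -4: f_y(-4, y) = 2*y - 36; no integer root y with |y| ≤ 4.
  x = -3: f_y(-3, y) = 2*y - 22; no integer root y with |y| ≤ 4.
  x = -2: f_y(-2, y) = 2*y - 12; no integer root y with |y| ≤ 4.
  x = -1: f_y(-1, y) = 2*y - 6; vanishes at y ∈ {3}. (-1, 3): f_x = -3 ≠ 0.
  x = 0: f_y(0, y) = 2*y - 4; vanishes at y ∈ {2}. (0, 2): f_x = 0, f = 0 — SINGULAR.
  x = 1: f_y(1, y) = 2*y - 6; vanishes at y ∈ {3}. (1, 3): f_x = -15 ≠ 0.
  x = 2: f_y(2, y) = 2*y - 12; no integer root y with |y| ≤ 4.
  x = 3: f_y(3, y) = 2*y - 22; no integer root y with |y| ≤ 4.
  x = 4: f_y(4, y) = 2*y - 36; no integer root y with |y| ≤ 4.
Only singular point on the grid: (0, 2).
Classify: substitute x = 0 + u, y = 2 + v and expand: f = -3*u**3 - 2*u**2*v - u**2 + v**2.
No constant or linear terms (consistent with a singular point). Quadratic part: -u**2 + v**2. Cubic part: -3*u**3 - 2*u**2*v.
The quadratic part v**2 - u**2 = (v − u)(v + u) splits into two distinct linear factors, so there are two distinct tangent lines y − 2 = ±(x − 0) — this is a node (ordinary double point).
Classification: node.


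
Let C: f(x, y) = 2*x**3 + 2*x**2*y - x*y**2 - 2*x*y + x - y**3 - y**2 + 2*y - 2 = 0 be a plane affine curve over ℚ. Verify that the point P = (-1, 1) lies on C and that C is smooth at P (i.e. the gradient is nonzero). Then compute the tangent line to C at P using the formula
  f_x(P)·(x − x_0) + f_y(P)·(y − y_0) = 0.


Tangent line at P: 3*y - 3 = 0.

Step 1: f(-1, 1) = 0, so P lies on C.
Step 2: partial derivatives
  f_x(x, y) = 6*x**2 + 4*x*y - y**2 - 2*y + 1, f_y(x, y) = 2*x**2 - 2*x*y - 2*x - 3*y**2 - 2*y + 2.
  f_x(P) = 0, f_y(P) = 3 (gradient nonzero, so P is smooth).
Step 3: tangent line at P: 0·(x − -1) + 3·(y − 1) = 0.
Expanding: 3*y - 3 = 0.


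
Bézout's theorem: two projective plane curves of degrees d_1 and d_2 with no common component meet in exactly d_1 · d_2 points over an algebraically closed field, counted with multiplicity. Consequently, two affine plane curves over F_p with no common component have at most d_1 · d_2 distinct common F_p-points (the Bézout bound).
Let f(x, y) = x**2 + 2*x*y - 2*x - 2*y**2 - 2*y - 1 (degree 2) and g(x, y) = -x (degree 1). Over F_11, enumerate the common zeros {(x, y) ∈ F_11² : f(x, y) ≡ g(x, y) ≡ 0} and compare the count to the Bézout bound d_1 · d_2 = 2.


Common zeros: ∅; count = 0; Bézout bound = 2.

deg(f) = 2, deg(g) = 1, so Bézout bound = 2.
Scan x ∈ F_11. For each x, list the y ∈ F_11 with f(x, y) ≡ 0 and those with g(x, y) ≡ 0 (mod 11); the common zeros in that column are the intersection.
  x = 0: f ≡ 0 at y ∈ ∅; g ≡ 0 at y ∈ {0, 1, 2, 3, 4, 5, 6, 7, 8, 9, 10}; common: ∅.
  x = 1: f ≡ 0 at y ∈ ∅; g ≡ 0 at y ∈ ∅; common: ∅.
  x = 2: f ≡ 0 at y ∈ ∅; g ≡ 0 at y ∈ ∅; common: ∅.
  x = 3: f ≡ 0 at y ∈ ∅; g ≡ 0 at y ∈ ∅; common: ∅.
  x = 4: f ≡ 0 at y ∈ {1, 2}; g ≡ 0 at y ∈ ∅; common: ∅.
  x = 5: f ≡ 0 at y ∈ {2}; g ≡ 0 at y ∈ ∅; common: ∅.
  x = 6: f ≡ 0 at y ∈ {6, 10}; g ≡ 0 at y ∈ ∅; common: ∅.
  x = 7: f ≡ 0 at y ∈ {1, 5}; g ≡ 0 at y ∈ ∅; common: ∅.
  x = 8: f ≡ 0 at y ∈ {9}; g ≡ 0 at y ∈ ∅; common: ∅.
  x = 9: f ≡ 0 at y ∈ {9, 10}; g ≡ 0 at y ∈ ∅; common: ∅.
  x = 10: f ≡ 0 at y ∈ ∅; g ≡ 0 at y ∈ ∅; common: ∅.
Collecting: common zeros = ∅, so the count is 0.
Comparison with the Bézout bound: 0 ≤ 2 = deg(f)·deg(g), as expected for curves with no common component (the affine F_11-count falls short of the bound because intersections may lie at infinity, over extension fields, or carry multiplicity).


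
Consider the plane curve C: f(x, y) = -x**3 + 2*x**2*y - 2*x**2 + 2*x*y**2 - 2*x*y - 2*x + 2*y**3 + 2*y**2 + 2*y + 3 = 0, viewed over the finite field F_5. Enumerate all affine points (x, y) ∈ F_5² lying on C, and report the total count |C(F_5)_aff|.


Affine F_5-points: {(2, 2), (3, 3)}; count = 2.

For each of the 25 pairs (x, y) ∈ F_5², evaluate f(x, y) mod 5. Record the zeros.
  x = 0: [0↦3, 1↦4, 2↦1, 3↦1, 4↦1]  zeros at y ∈ ∅
  x = 1: [0↦3, 1↦1, 2↦4, 3↦4, 4↦3]  zeros at y ∈ ∅
  x = 2: [0↦3, 1↦2, 2↦0, 3↦4, 4↦1]  zeros at y ∈ {2}
  x = 3: [0↦2, 1↦1, 2↦3, 3↦0, 4↦4]  zeros at y ∈ {3}
  x = 4: [0↦4, 1↦2, 2↦2, 3↦1, 4↦1]  zeros at y ∈ ∅
Collecting zeros: affine points = {(2, 2), (3, 3)}.
Total count |C(F_5)_aff| = 2.


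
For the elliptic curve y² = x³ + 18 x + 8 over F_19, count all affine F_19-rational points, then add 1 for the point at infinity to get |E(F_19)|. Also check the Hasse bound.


Affine points = {(4, 7), (4, 12), (6, 3), (6, 16), (9, 5), (9, 14), (11, 6), (11, 13), (13, 8), (13, 11), (15, 9), (15, 10)}; affine count = 12; |E(F_19)| = 13.

Discriminant check: Δ ∝ 4a³ + 27b² = 4·18³ + 27·8² = 4·5832 + 27·64 ≡ 14 (mod 19). Nonzero ⇒ E is nonsingular.
For each x ∈ F_19, compute rhs = x³ + 18·x + 8 mod 19, then count y ∈ F_19 with y² ≡ rhs.
  x = 0: rhs = 8, matching y values: none (0 points).
  x = 1: rhs = 8, matching y values: none (0 points).
  x = 2: rhs = 14, matching y values: none (0 points).
  x = 3: rhs = 13, matching y values: none (0 points).
  x = 4: rhs = 11, matching y values: 7, 12 (2 points).
  x = 5: rhs = 14, matching y values: none (0 points).
  x = 6: rhs = 9, matching y values: 3, 16 (2 points).
  x = 7: rhs = 2, matching y values: none (0 points).
  x = 8: rhs = 18, matching y values: none (0 points).
  x = 9: rhs = 6, matching y values: 5, 14 (2 points).
  x = 10: rhs = 10, matching y values: none (0 points).
  x = 11: rhs = 17, matching y values: 6, 13 (2 points).
  x = 12: rhs = 14, matching y values: none (0 points).
  x = 13: rhs = 7, matching y values: 8, 11 (2 points).
  x = 14: rhs = 2, matching y values: none (0 points).
  x = 15: rhs = 5, matching y values: 9, 10 (2 points).
  x = 16: rhs = 3, matching y values: none (0 points).
  x = 17: rhs = 2, matching y values: none (0 points).
  x = 18: rhs = 8, matching y values: none (0 points).
Total affine count: 12.
Full point count |E(F_19)| = 12 + 1 = 13.
Hasse bound: |13 − (19+1)| = |-7| = 7 ≤ 2√19 ≈ 8.7178 ✓.


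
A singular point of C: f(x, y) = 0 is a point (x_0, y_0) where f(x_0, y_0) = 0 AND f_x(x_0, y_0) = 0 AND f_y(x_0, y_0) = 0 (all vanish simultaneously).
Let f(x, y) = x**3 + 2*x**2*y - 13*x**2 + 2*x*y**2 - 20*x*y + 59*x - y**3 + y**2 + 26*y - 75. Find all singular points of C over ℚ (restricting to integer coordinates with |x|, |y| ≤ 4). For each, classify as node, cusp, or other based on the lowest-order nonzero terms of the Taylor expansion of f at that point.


Singular points: {(3, 2)}; classification: cusp.

Compute partial derivatives:
  f_x = 3*x**2 + 4*x*y - 26*x + 2*y**2 - 20*y + 59.
  f_y = 2*x**2 + 4*x*y - 20*x - 3*y**2 + 2*y + 26.
Scan x_0 ∈ {−4, ..., 4}. For each x_0, f_y(x_0, y) is a polynomial in y; find its integer roots y ∈ {−4, ..., 4}, then test f_x and f at those candidates.
  x = -4: f_y(-4, y) = -3*y**2 - 14*y + 138; no integer root y with |y| ≤ 4.
  x = -3: f_y(-3, y) = -3*y**2 - 10*y + 104; no integer root y with |y| ≤ 4.
  x = -2: f_y(-2, y) = -3*y**2 - 6*y + 74; no integer root y with |y| ≤ 4.
  x = -1: f_y(-1, y) = -3*y**2 - 2*y + 48; no integer root y with |y| ≤ 4.
  x = 0: f_y(0, y) = -3*y**2 + 2*y + 26; no integer root y with |y| ≤ 4.
  x = 1: f_y(1, y) = -3*y**2 + 6*y + 8; no integer root y with |y| ≤ 4.
  x = 2: f_y(2, y) = -3*y**2 + 10*y - 6; no integer root y with |y| ≤ 4.
  x = 3: f_y(3, y) = -3*y**2 + 14*y - 16; vanishes at y ∈ {2}. (3, 2): f_x = 0, f = 0 — SINGULAR.
  x = 4: f_y(4, y) = -3*y**2 + 18*y - 22; no integer root y with |y| ≤ 4.
Only singular point on the grid: (3, 2).
Classify: substitute x = 3 + u, y = 2 + v and expand: f = u**3 + 2*u**2*v + 2*u*v**2 - v**3 + v**2.
No constant or linear terms (consistent with a singular point). Quadratic part: v**2. Cubic part: u**3 + 2*u**2*v + 2*u*v**2 - v**3.
The quadratic part v**2 is a perfect square, so there is a single (double) tangent line v = 0, i.e. y = 2. Restricting the cubic part to that line (v = 0) leaves u**3 ≠ 0, so f is not divisible by v and the branch is v² ≈ -u**3 to lowest order — this is a cusp.
Classification: cusp.


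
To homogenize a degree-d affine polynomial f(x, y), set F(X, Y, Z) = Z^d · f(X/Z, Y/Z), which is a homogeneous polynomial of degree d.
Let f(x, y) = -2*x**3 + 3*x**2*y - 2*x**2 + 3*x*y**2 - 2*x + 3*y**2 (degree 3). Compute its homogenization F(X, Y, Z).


F(X, Y, Z) = -2*X**3 + 3*X**2*Y - 2*X**2*Z + 3*X*Y**2 - 2*X*Z**2 + 3*Y**2*Z

deg(f) = 3.
Substitute x = X/Z, y = Y/Z into f, then multiply by Z^3.
  monomial -2·x^3·y^0 ↦ -2·X^3·Y^0·Z^0.
  monomial 3·x^2·y^1 ↦ 3·X^2·Y^1·Z^0.
  monomial -2·x^2·y^0 ↦ -2·X^2·Y^0·Z^1.
  monomial 3·x^1·y^2 ↦ 3·X^1·Y^2·Z^0.
  monomial -2·x^1·y^0 ↦ -2·X^1·Y^0·Z^2.
  monomial 3·x^0·y^2 ↦ 3·X^0·Y^2·Z^1.
Collecting: F(X, Y, Z) = -2*X**3 + 3*X**2*Y - 2*X**2*Z + 3*X*Y**2 - 2*X*Z**2 + 3*Y**2*Z.


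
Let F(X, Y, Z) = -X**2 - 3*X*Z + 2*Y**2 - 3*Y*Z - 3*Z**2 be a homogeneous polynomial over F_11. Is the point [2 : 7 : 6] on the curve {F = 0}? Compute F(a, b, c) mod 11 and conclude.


F(2,7,6) ≡ 0 (mod 11); P is on the curve.

Evaluate F(2, 7, 6) term-by-term (mod 11).
  -X**2 ↦ -1·4·1·1 = -4
  -3*X*Z ↦ -3·2·1·6 = -36
  2*Y**2 ↦ 2·1·49·1 = 98
  -3*Y*Z ↦ -3·1·7·6 = -126
  -3*Z**2 ↦ -3·1·1·36 = -108
Sum: F(2, 7, 6) = (-4) + (-36) + (98) + (-126) + (-108) = -176.
Reducing mod 11: -176 ≡ 0 (mod 11).
Since F(a, b, c) ≡ 0 (mod 11), P lies on the curve.


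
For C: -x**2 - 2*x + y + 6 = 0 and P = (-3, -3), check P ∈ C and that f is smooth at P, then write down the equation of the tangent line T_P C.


Tangent line at P: 4*x + y + 15 = 0.

Step 1: f(-3, -3) = 0, so P lies on C.
Step 2: partial derivatives
  f_x(x, y) = -2*x - 2, f_y(x, y) = 1.
  f_x(P) = 4, f_y(P) = 1 (gradient nonzero, so P is smooth).
Step 3: tangent line at P: 4·(x − -3) + 1·(y − -3) = 0.
Expanding: 4*x + y + 15 = 0.


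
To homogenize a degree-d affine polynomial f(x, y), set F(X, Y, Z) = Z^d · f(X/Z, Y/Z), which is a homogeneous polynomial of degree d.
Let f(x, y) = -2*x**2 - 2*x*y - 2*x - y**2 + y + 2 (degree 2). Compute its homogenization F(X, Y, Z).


F(X, Y, Z) = -2*X**2 - 2*X*Y - 2*X*Z - Y**2 + Y*Z + 2*Z**2

deg(f) = 2.
Substitute x = X/Z, y = Y/Z into f, then multiply by Z^2.
  monomial -2·x^2·y^0 ↦ -2·X^2·Y^0·Z^0.
  monomial -2·x^1·y^1 ↦ -2·X^1·Y^1·Z^0.
  monomial -2·x^1·y^0 ↦ -2·X^1·Y^0·Z^1.
  monomial -1·x^0·y^2 ↦ -1·X^0·Y^2·Z^0.
  monomial 1·x^0·y^1 ↦ 1·X^0·Y^1·Z^1.
  monomial 2·x^0·y^0 ↦ 2·X^0·Y^0·Z^2.
Collecting: F(X, Y, Z) = -2*X**2 - 2*X*Y - 2*X*Z - Y**2 + Y*Z + 2*Z**2.


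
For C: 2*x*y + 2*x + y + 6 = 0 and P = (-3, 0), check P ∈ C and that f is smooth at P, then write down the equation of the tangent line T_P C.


Tangent line at P: 2*x - 5*y + 6 = 0.

Step 1: f(-3, 0) = 0, so P lies on C.
Step 2: partial derivatives
  f_x(x, y) = 2*y + 2, f_y(x, y) = 2*x + 1.
  f_x(P) = 2, f_y(P) = -5 (gradient nonzero, so P is smooth).
Step 3: tangent line at P: 2·(x − -3) + -5·(y − 0) = 0.
Expanding: 2*x - 5*y + 6 = 0.


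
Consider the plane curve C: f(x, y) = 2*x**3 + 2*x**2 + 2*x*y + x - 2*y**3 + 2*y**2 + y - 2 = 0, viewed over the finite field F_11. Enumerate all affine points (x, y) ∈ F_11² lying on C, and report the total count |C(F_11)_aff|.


Affine F_11-points: {(0, 7), (1, 8), (4, 7), (6, 7), (6, 9)}; count = 5.

For each of the 121 pairs (x, y) ∈ F_11², evaluate f(x, y) mod 11. Record the zeros.
  x = 0: [0↦9, 1↦10, 2↦3, 3↦9, 4↦5, 5↦1, 6↦7, 7↦0, 8↦1, 9↦9, 10↦1]  zeros at y ∈ {7}
  x = 1: [0↦3, 1↦6, 2↦1, 3↦9, 4↦7, 5↦5, 6↦2, 7↦8, 8↦0, 9↦10, 10↦4]  zeros at y ∈ {8}
  x = 2: [0↦2, 1↦7, 2↦4, 3↦3, 4↦3, 5↦3, 6↦2, 7↦10, 8↦4, 9↦5, 10↦1]  zeros at y ∈ ∅
  x = 3: [0↦7, 1↦3, 2↦2, 3↦3, 4↦5, 5↦7, 6↦8, 7↦7, 8↦3, 9↦6, 10↦4]  zeros at y ∈ ∅
  x = 4: [0↦8, 1↦6, 2↦7, 3↦10, 4↦3, 5↦7, 6↦10, 7↦0, 8↦9, 9↦3, 10↦3]  zeros at y ∈ {7}
  x = 5: [0↦6, 1↦6, 2↦9, 3↦3, 4↦9, 5↦4, 6↦9, 7↦1, 8↦1, 9↦8, 10↦10]  zeros at y ∈ ∅
  x = 6: [0↦2, 1↦4, 2↦9, 3↦5, 4↦2, 5↦10, 6↦6, 7↦0, 8↦2, 9↦0, 10↦4]  zeros at y ∈ {7, 9}
  x = 7: [0↦8, 1↦1, 2↦8, 3↦6, 4↦5, 5↦4, 6↦2, 7↦9, 8↦2, 9↦2, 10↦8]  zeros at y ∈ ∅
  x = 8: [0↦3, 1↦9, 2↦7, 3↦7, 4↦8, 5↦9, 6↦9, 7↦7, 8↦2, 9↦4, 10↦1]  zeros at y ∈ ∅
  x = 9: [0↦10, 1↦7, 2↦7, 3↦9, 4↦1, 5↦4, 6↦6, 7↦6, 8↦3, 9↦7, 10↦6]  zeros at y ∈ ∅
  x = 10: [0↦8, 1↦7, 2↦9, 3↦2, 4↦7, 5↦1, 6↦5, 7↦7, 8↦6, 9↦1, 10↦2]  zeros at y ∈ ∅
Collecting zeros: affine points = {(0, 7), (1, 8), (4, 7), (6, 7), (6, 9)}.
Total count |C(F_11)_aff| = 5.


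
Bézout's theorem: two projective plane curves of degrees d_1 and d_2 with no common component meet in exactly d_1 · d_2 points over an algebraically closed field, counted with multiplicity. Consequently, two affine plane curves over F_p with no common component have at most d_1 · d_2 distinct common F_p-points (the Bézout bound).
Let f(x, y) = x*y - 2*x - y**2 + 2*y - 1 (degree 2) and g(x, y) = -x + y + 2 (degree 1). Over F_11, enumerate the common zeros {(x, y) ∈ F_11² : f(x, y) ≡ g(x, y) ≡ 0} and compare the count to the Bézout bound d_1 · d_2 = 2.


Common zeros: {(10, 8)}; count = 1; Bézout bound = 2.

deg(f) = 2, deg(g) = 1, so Bézout bound = 2.
Scan x ∈ F_11. For each x, list the y ∈ F_11 with f(x, y) ≡ 0 and those with g(x, y) ≡ 0 (mod 11); the common zeros in that column are the intersection.
  x = 0: f ≡ 0 at y ∈ {1}; g ≡ 0 at y ∈ {9}; common: ∅.
  x = 1: f ≡ 0 at y ∈ ∅; g ≡ 0 at y ∈ {10}; common: ∅.
  x = 2: f ≡ 0 at y ∈ ∅; g ≡ 0 at y ∈ {0}; common: ∅.
  x = 3: f ≡ 0 at y ∈ ∅; g ≡ 0 at y ∈ {1}; common: ∅.
  x = 4: f ≡ 0 at y ∈ {3}; g ≡ 0 at y ∈ {2}; common: ∅.
  x = 5: f ≡ 0 at y ∈ {0, 7}; g ≡ 0 at y ∈ {3}; common: ∅.
  x = 6: f ≡ 0 at y ∈ {9, 10}; g ≡ 0 at y ∈ {4}; common: ∅.
  x = 7: f ≡ 0 at y ∈ ∅; g ≡ 0 at y ∈ {5}; common: ∅.
  x = 8: f ≡ 0 at y ∈ ∅; g ≡ 0 at y ∈ {6}; common: ∅.
  x = 9: f ≡ 0 at y ∈ {5, 6}; g ≡ 0 at y ∈ {7}; common: ∅.
  x = 10: f ≡ 0 at y ∈ {4, 8}; g ≡ 0 at y ∈ {8}; common: {8}.
Collecting: common zeros = {(10, 8)}, so the count is 1.
Comparison with the Bézout bound: 1 ≤ 2 = deg(f)·deg(g), as expected for curves with no common component (the affine F_11-count falls short of the bound because intersections may lie at infinity, over extension fields, or carry multiplicity).


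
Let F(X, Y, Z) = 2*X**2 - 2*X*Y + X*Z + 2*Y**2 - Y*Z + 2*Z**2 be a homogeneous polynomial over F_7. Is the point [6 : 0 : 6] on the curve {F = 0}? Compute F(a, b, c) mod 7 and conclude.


F(6,0,6) ≡ 5 (mod 7); P is NOT on the curve.

Evaluate F(6, 0, 6) term-by-term (mod 7).
  2*X**2 ↦ 2·36·1·1 = 72
  -2*X*Y ↦ -2·6·0·1 = 0
  X*Z ↦ 1·6·1·6 = 36
  2*Y**2 ↦ 2·1·0·1 = 0
  -Y*Z ↦ -1·1·0·6 = 0
  2*Z**2 ↦ 2·1·1·36 = 72
Sum: F(6, 0, 6) = (72) + (0) + (36) + (0) + (0) + (72) = 180.
Reducing mod 7: 180 ≡ 5 (mod 7).
Since F(a, b, c) ≡ 5 ≠ 0 (mod 7), P does NOT lie on the curve.


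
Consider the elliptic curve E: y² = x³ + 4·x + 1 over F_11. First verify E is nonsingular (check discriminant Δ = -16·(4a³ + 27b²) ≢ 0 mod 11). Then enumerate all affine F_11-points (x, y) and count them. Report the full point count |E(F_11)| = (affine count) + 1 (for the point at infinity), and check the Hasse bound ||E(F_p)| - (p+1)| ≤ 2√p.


Affine points = {(0, 1), (0, 10), (4, 2), (4, 9), (5, 5), (5, 6), (7, 3), (7, 8)}; affine count = 8; |E(F_11)| = 9.

Discriminant check: Δ ∝ 4a³ + 27b² = 4·4³ + 27·1² = 4·64 + 27·1 ≡ 8 (mod 11). Nonzero ⇒ E is nonsingular.
For each x ∈ F_11, compute rhs = x³ + 4·x + 1 mod 11, then count y ∈ F_11 with y² ≡ rhs.
  x = 0: rhs = 1, matching y values: 1, 10 (2 points).
  x = 1: rhs = 6, matching y values: none (0 points).
  x = 2: rhs = 6, matching y values: none (0 points).
  x = 3: rhs = 7, matching y values: none (0 points).
  x = 4: rhs = 4, matching y values: 2, 9 (2 points).
  x = 5: rhs = 3, matching y values: 5, 6 (2 points).
  x = 6: rhs = 10, matching y values: none (0 points).
  x = 7: rhs = 9, matching y values: 3, 8 (2 points).
  x = 8: rhs = 6, matching y values: none (0 points).
  x = 9: rhs = 7, matching y values: none (0 points).
  x = 10: rhs = 7, matching y values: none (0 points).
Total affine count: 8.
Full point count |E(F_11)| = 8 + 1 = 9.
Hasse bound: |9 − (11+1)| = |-3| = 3 ≤ 2√11 ≈ 6.6332 ✓.


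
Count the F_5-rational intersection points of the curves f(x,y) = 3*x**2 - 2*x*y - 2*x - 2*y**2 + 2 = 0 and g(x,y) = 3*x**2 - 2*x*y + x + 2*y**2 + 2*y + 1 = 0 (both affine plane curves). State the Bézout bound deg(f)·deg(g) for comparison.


Common zeros: {(0, 1), (2, 0)}; count = 2; Bézout bound = 4.

deg(f) = 2, deg(g) = 2, so Bézout bound = 4.
Scan x ∈ F_5. For each x, list the y ∈ F_5 with f(x, y) ≡ 0 and those with g(x, y) ≡ 0 (mod 5); the common zeros in that column are the intersection.
  x = 0: f ≡ 0 at y ∈ {1, 4}; g ≡ 0 at y ∈ {1, 3}; common: {1}.
  x = 1: f ≡ 0 at y ∈ ∅; g ≡ 0 at y ∈ {0}; common: ∅.
  x = 2: f ≡ 0 at y ∈ {0, 3}; g ≡ 0 at y ∈ {0, 1}; common: {0}.
  x = 3: f ≡ 0 at y ∈ {1}; g ≡ 0 at y ∈ ∅; common: ∅.
  x = 4: f ≡ 0 at y ∈ {3}; g ≡ 0 at y ∈ ∅; common: ∅.
Collecting: common zeros = {(0, 1), (2, 0)}, so the count is 2.
Comparison with the Bézout bound: 2 ≤ 4 = deg(f)·deg(g), as expected for curves with no common component (the affine F_5-count falls short of the bound because intersections may lie at infinity, over extension fields, or carry multiplicity).


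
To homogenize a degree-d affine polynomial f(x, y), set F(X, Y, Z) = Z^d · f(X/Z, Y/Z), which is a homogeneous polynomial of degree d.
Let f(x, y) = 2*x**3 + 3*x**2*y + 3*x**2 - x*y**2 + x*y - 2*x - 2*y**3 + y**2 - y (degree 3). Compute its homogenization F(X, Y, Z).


F(X, Y, Z) = 2*X**3 + 3*X**2*Y + 3*X**2*Z - X*Y**2 + X*Y*Z - 2*X*Z**2 - 2*Y**3 + Y**2*Z - Y*Z**2

deg(f) = 3.
Substitute x = X/Z, y = Y/Z into f, then multiply by Z^3.
  monomial 2·x^3·y^0 ↦ 2·X^3·Y^0·Z^0.
  monomial 3·x^2·y^1 ↦ 3·X^2·Y^1·Z^0.
  monomial 3·x^2·y^0 ↦ 3·X^2·Y^0·Z^1.
  monomial -1·x^1·y^2 ↦ -1·X^1·Y^2·Z^0.
  monomial 1·x^1·y^1 ↦ 1·X^1·Y^1·Z^1.
  monomial -2·x^1·y^0 ↦ -2·X^1·Y^0·Z^2.
  monomial -2·x^0·y^3 ↦ -2·X^0·Y^3·Z^0.
  monomial 1·x^0·y^2 ↦ 1·X^0·Y^2·Z^1.
  monomial -1·x^0·y^1 ↦ -1·X^0·Y^1·Z^2.
Collecting: F(X, Y, Z) = 2*X**3 + 3*X**2*Y + 3*X**2*Z - X*Y**2 + X*Y*Z - 2*X*Z**2 - 2*Y**3 + Y**2*Z - Y*Z**2.


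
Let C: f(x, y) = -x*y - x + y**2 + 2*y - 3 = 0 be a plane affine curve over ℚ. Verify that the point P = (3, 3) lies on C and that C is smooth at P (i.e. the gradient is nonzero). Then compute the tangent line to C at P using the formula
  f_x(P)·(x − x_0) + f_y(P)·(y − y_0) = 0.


Tangent line at P: -4*x + 5*y - 3 = 0.

Step 1: f(3, 3) = 0, so P lies on C.
Step 2: partial derivatives
  f_x(x, y) = -y - 1, f_y(x, y) = -x + 2*y + 2.
  f_x(P) = -4, f_y(P) = 5 (gradient nonzero, so P is smooth).
Step 3: tangent line at P: -4·(x − 3) + 5·(y − 3) = 0.
Expanding: -4*x + 5*y - 3 = 0.


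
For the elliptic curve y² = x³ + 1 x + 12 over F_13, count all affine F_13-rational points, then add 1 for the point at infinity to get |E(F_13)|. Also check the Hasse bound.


Affine points = {(0, 5), (0, 8), (1, 1), (1, 12), (2, 3), (2, 10), (3, 4), (3, 9), (5, 5), (5, 8), (6, 0), (8, 5), (8, 8), (9, 3), (9, 10), (12, 6), (12, 7)}; affine count = 17; |E(F_13)| = 18.

Discriminant check: Δ ∝ 4a³ + 27b² = 4·1³ + 27·12² = 4·1 + 27·144 ≡ 5 (mod 13). Nonzero ⇒ E is nonsingular.
For each x ∈ F_13, compute rhs = x³ + 1·x + 12 mod 13, then count y ∈ F_13 with y² ≡ rhs.
  x = 0: rhs = 12, matching y values: 5, 8 (2 points).
  x = 1: rhs = 1, matching y values: 1, 12 (2 points).
  x = 2: rhs = 9, matching y values: 3, 10 (2 points).
  x = 3: rhs = 3, matching y values: 4, 9 (2 points).
  x = 4: rhs = 2, matching y values: none (0 points).
  x = 5: rhs = 12, matching y values: 5, 8 (2 points).
  x = 6: rhs = 0, matching y values: 0 (1 points).
  x = 7: rhs = 11, matching y values: none (0 points).
  x = 8: rhs = 12, matching y values: 5, 8 (2 points).
  x = 9: rhs = 9, matching y values: 3, 10 (2 points).
  x = 10: rhs = 8, matching y values: none (0 points).
  x = 11: rhs = 2, matching y values: none (0 points).
  x = 12: rhs = 10, matching y values: 6, 7 (2 points).
Total affine count: 17.
Full point count |E(F_13)| = 17 + 1 = 18.
Hasse bound: |18 − (13+1)| = |4| = 4 ≤ 2√13 ≈ 7.2111 ✓.


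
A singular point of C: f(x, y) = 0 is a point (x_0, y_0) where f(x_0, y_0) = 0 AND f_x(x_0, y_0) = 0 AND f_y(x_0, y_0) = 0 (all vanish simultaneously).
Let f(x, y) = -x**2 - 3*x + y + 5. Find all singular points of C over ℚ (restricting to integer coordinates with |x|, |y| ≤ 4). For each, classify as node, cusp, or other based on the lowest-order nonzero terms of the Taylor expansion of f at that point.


No singular points in the scanned grid; C is smooth there.

Compute partial derivatives:
  f_x = -2*x - 3.
  f_y = 1.
f_y = 1 is a nonzero constant, so f_y never vanishes: no point (x, y) can satisfy f = f_x = f_y = 0. In particular no (x, y) ∈ {−4, ..., 4}² is singular; the curve is smooth.


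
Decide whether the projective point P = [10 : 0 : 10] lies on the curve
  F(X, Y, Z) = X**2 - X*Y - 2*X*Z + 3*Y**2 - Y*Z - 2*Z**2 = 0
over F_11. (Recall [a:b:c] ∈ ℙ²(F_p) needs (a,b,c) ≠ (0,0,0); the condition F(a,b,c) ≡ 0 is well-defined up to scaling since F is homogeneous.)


F(10,0,10) ≡ 8 (mod 11); P is NOT on the curve.

Evaluate F(10, 0, 10) term-by-term (mod 11).
  X**2 ↦ 1·100·1·1 = 100
  -X*Y ↦ -1·10·0·1 = 0
  -2*X*Z ↦ -2·10·1·10 = -200
  3*Y**2 ↦ 3·1·0·1 = 0
  -Y*Z ↦ -1·1·0·10 = 0
  -2*Z**2 ↦ -2·1·1·100 = -200
Sum: F(10, 0, 10) = (100) + (0) + (-200) + (0) + (0) + (-200) = -300.
Reducing mod 11: -300 ≡ 8 (mod 11).
Since F(a, b, c) ≡ 8 ≠ 0 (mod 11), P does NOT lie on the curve.


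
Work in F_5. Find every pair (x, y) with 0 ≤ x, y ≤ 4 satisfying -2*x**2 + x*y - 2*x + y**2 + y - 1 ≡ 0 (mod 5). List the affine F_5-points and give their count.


Affine F_5-points: {(0, 2), (1, 0), (1, 3), (2, 3), (2, 4), (3, 0), (3, 1), (4, 1), (4, 4)}; count = 9.

For each of the 25 pairs (x, y) ∈ F_5², evaluate f(x, y) mod 5. Record the zeros.
  x = 0: [0↦4, 1↦1, 2↦0, 3↦1, 4↦4]  zeros at y ∈ {2}
  x = 1: [0↦0, 1↦3, 2↦3, 3↦0, 4↦4]  zeros at y ∈ {0, 3}
  x = 2: [0↦2, 1↦1, 2↦2, 3↦0, 4↦0]  zeros at y ∈ {3, 4}
  x = 3: [0↦0, 1↦0, 2↦2, 3↦1, 4↦2]  zeros at y ∈ {0, 1}
  x = 4: [0↦4, 1↦0, 2↦3, 3↦3, 4↦0]  zeros at y ∈ {1, 4}
Collecting zeros: affine points = {(0, 2), (1, 0), (1, 3), (2, 3), (2, 4), (3, 0), (3, 1), (4, 1), (4, 4)}.
Total count |C(F_5)_aff| = 9.


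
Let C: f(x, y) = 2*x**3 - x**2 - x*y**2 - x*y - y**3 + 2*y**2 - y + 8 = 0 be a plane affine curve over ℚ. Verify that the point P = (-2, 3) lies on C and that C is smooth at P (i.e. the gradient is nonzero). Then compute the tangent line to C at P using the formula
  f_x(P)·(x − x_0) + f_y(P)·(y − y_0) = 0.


Tangent line at P: 16*x - 2*y + 38 = 0.

Step 1: f(-2, 3) = 0, so P lies on C.
Step 2: partial derivatives
  f_x(x, y) = 6*x**2 - 2*x - y**2 - y, f_y(x, y) = -2*x*y - x - 3*y**2 + 4*y - 1.
  f_x(P) = 16, f_y(P) = -2 (gradient nonzero, so P is smooth).
Step 3: tangent line at P: 16·(x − -2) + -2·(y − 3) = 0.
Expanding: 16*x - 2*y + 38 = 0.


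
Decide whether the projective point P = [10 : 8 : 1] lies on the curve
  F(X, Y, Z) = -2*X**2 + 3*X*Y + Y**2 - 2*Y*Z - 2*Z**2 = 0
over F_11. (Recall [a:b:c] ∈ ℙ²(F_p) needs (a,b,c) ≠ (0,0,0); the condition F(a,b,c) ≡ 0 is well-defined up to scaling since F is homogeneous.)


F(10,8,1) ≡ 9 (mod 11); P is NOT on the curve.

Evaluate F(10, 8, 1) term-by-term (mod 11).
  -2*X**2 ↦ -2·100·1·1 = -200
  3*X*Y ↦ 3·10·8·1 = 240
  Y**2 ↦ 1·1·64·1 = 64
  -2*Y*Z ↦ -2·1·8·1 = -16
  -2*Z**2 ↦ -2·1·1·1 = -2
Sum: F(10, 8, 1) = (-200) + (240) + (64) + (-16) + (-2) = 86.
Reducing mod 11: 86 ≡ 9 (mod 11).
Since F(a, b, c) ≡ 9 ≠ 0 (mod 11), P does NOT lie on the curve.


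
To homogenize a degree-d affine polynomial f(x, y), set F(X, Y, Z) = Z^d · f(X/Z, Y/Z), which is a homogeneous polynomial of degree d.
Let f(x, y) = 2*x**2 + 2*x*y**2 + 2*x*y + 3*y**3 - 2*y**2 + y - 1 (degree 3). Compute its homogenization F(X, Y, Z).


F(X, Y, Z) = 2*X**2*Z + 2*X*Y**2 + 2*X*Y*Z + 3*Y**3 - 2*Y**2*Z + Y*Z**2 - Z**3

deg(f) = 3.
Substitute x = X/Z, y = Y/Z into f, then multiply by Z^3.
  monomial 2·x^2·y^0 ↦ 2·X^2·Y^0·Z^1.
  monomial 2·x^1·y^2 ↦ 2·X^1·Y^2·Z^0.
  monomial 2·x^1·y^1 ↦ 2·X^1·Y^1·Z^1.
  monomial 3·x^0·y^3 ↦ 3·X^0·Y^3·Z^0.
  monomial -2·x^0·y^2 ↦ -2·X^0·Y^2·Z^1.
  monomial 1·x^0·y^1 ↦ 1·X^0·Y^1·Z^2.
  monomial -1·x^0·y^0 ↦ -1·X^0·Y^0·Z^3.
Collecting: F(X, Y, Z) = 2*X**2*Z + 2*X*Y**2 + 2*X*Y*Z + 3*Y**3 - 2*Y**2*Z + Y*Z**2 - Z**3.


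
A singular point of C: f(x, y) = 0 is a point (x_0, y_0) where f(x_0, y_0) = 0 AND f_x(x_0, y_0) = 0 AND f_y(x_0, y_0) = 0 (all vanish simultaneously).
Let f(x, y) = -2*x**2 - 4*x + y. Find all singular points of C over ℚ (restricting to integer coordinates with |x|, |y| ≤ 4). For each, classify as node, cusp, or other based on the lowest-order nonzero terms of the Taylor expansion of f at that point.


No singular points in the scanned grid; C is smooth there.

Compute partial derivatives:
  f_x = -4*x - 4.
  f_y = 1.
f_y = 1 is a nonzero constant, so f_y never vanishes: no point (x, y) can satisfy f = f_x = f_y = 0. In particular no (x, y) ∈ {−4, ..., 4}² is singular; the curve is smooth.


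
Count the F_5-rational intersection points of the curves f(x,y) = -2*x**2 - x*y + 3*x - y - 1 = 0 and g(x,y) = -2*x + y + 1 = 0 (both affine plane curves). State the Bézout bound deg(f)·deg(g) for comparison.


Common zeros: {(0, 4), (3, 0)}; count = 2; Bézout bound = 2.

deg(f) = 2, deg(g) = 1, so Bézout bound = 2.
Scan x ∈ F_5. For each x, list the y ∈ F_5 with f(x, y) ≡ 0 and those with g(x, y) ≡ 0 (mod 5); the common zeros in that column are the intersection.
  x = 0: f ≡ 0 at y ∈ {4}; g ≡ 0 at y ∈ {4}; common: {4}.
  x = 1: f ≡ 0 at y ∈ {0}; g ≡ 0 at y ∈ {1}; common: ∅.
  x = 2: f ≡ 0 at y ∈ {4}; g ≡ 0 at y ∈ {3}; common: ∅.
  x = 3: f ≡ 0 at y ∈ {0}; g ≡ 0 at y ∈ {0}; common: {0}.
  x = 4: f ≡ 0 at y ∈ ∅; g ≡ 0 at y ∈ {2}; common: ∅.
Collecting: common zeros = {(0, 4), (3, 0)}, so the count is 2.
Comparison with the Bézout bound: 2 ≤ 2 = deg(f)·deg(g), as expected for curves with no common component (the bound is attained).


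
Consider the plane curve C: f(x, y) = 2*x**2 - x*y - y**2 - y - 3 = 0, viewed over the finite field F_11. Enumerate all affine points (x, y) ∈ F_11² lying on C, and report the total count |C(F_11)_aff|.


Affine F_11-points: {(0, 5), (1, 10), (4, 7), (4, 10), (5, 7), (5, 9), (7, 6), (7, 8), (8, 5), (8, 8)}; count = 10.

For each of the 121 pairs (x, y) ∈ F_11², evaluate f(x, y) mod 11. Record the zeros.
  x = 0: [0↦8, 1↦6, 2↦2, 3↦7, 4↦10, 5↦0, 6↦10, 7↦7, 8↦2, 9↦6, 10↦8]  zeros at y ∈ {5}
  x = 1: [0↦10, 1↦7, 2↦2, 3↦6, 4↦8, 5↦8, 6↦6, 7↦2, 8↦7, 9↦10, 10↦0]  zeros at y ∈ {10}
  x = 2: [0↦5, 1↦1, 2↦6, 3↦9, 4↦10, 5↦9, 6↦6, 7↦1, 8↦5, 9↦7, 10↦7]  zeros at y ∈ ∅
  x = 3: [0↦4, 1↦10, 2↦3, 3↦5, 4↦5, 5↦3, 6↦10, 7↦4, 8↦7, 9↦8, 10↦7]  zeros at y ∈ ∅
  x = 4: [0↦7, 1↦1, 2↦4, 3↦5, 4↦4, 5↦1, 6↦7, 7↦0, 8↦2, 9↦2, 10↦0]  zeros at y ∈ {7, 10}
  x = 5: [0↦3, 1↦7, 2↦9, 3↦9, 4↦7, 5↦3, 6↦8, 7↦0, 8↦1, 9↦0, 10↦8]  zeros at y ∈ {7, 9}
  x = 6: [0↦3, 1↦6, 2↦7, 3↦6, 4↦3, 5↦9, 6↦2, 7↦4, 8↦4, 9↦2, 10↦9]  zeros at y ∈ ∅
  x = 7: [0↦7, 1↦9, 2↦9, 3↦7, 4↦3, 5↦8, 6↦0, 7↦1, 8↦0, 9↦8, 10↦3]  zeros at y ∈ {6, 8}
  x = 8: [0↦4, 1↦5, 2↦4, 3↦1, 4↦7, 5↦0, 6↦2, 7↦2, 8↦0, 9↦7, 10↦1]  zeros at y ∈ {5, 8}
  x = 9: [0↦5, 1↦5, 2↦3, 3↦10, 4↦4, 5↦7, 6↦8, 7↦7, 8↦4, 9↦10, 10↦3]  zeros at y ∈ ∅
  x = 10: [0↦10, 1↦9, 2↦6, 3↦1, 4↦5, 5↦7, 6↦7, 7↦5, 8↦1, 9↦6, 10↦9]  zeros at y ∈ ∅
Collecting zeros: affine points = {(0, 5), (1, 10), (4, 7), (4, 10), (5, 7), (5, 9), (7, 6), (7, 8), (8, 5), (8, 8)}.
Total count |C(F_11)_aff| = 10.


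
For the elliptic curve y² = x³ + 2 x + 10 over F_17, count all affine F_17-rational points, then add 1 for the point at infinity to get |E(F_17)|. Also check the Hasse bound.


Affine points = {(1, 8), (1, 9), (3, 3), (3, 14), (5, 3), (5, 14), (6, 0), (9, 3), (9, 14), (15, 7), (15, 10)}; affine count = 11; |E(F_17)| = 12.

Discriminant check: Δ ∝ 4a³ + 27b² = 4·2³ + 27·10² = 4·8 + 27·100 ≡ 12 (mod 17). Nonzero ⇒ E is nonsingular.
For each x ∈ F_17, compute rhs = x³ + 2·x + 10 mod 17, then count y ∈ F_17 with y² ≡ rhs.
  x = 0: rhs = 10, matching y values: none (0 points).
  x = 1: rhs = 13, matching y values: 8, 9 (2 points).
  x = 2: rhs = 5, matching y values: none (0 points).
  x = 3: rhs = 9, matching y values: 3, 14 (2 points).
  x = 4: rhs = 14, matching y values: none (0 points).
  x = 5: rhs = 9, matching y values: 3, 14 (2 points).
  x = 6: rhs = 0, matching y values: 0 (1 points).
  x = 7: rhs = 10, matching y values: none (0 points).
  x = 8: rhs = 11, matching y values: none (0 points).
  x = 9: rhs = 9, matching y values: 3, 14 (2 points).
  x = 10: rhs = 10, matching y values: none (0 points).
  x = 11: rhs = 3, matching y values: none (0 points).
  x = 12: rhs = 11, matching y values: none (0 points).
  x = 13: rhs = 6, matching y values: none (0 points).
  x = 14: rhs = 11, matching y values: none (0 points).
  x = 15: rhs = 15, matching y values: 7, 10 (2 points).
  x = 16: rhs = 7, matching y values: none (0 points).
Total affine count: 11.
Full point count |E(F_17)| = 11 + 1 = 12.
Hasse bound: |12 − (17+1)| = |-6| = 6 ≤ 2√17 ≈ 8.2462 ✓.


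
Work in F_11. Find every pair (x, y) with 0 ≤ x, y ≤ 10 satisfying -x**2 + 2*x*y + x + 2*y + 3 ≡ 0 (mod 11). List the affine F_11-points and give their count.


Affine F_11-points: {(0, 4), (1, 2), (2, 9), (3, 10), (4, 2), (5, 6), (6, 9), (7, 10), (8, 6), (9, 4)}; count = 10.

For each of the 121 pairs (x, y) ∈ F_11², evaluate f(x, y) mod 11. Record the zeros.
  x = 0: [0↦3, 1↦5, 2↦7, 3↦9, 4↦0, 5↦2, 6↦4, 7↦6, 8↦8, 9↦10, 10↦1]  zeros at y ∈ {4}
  x = 1: [0↦3, 1↦7, 2↦0, 3↦4, 4↦8, 5↦1, 6↦5, 7↦9, 8↦2, 9↦6, 10↦10]  zeros at y ∈ {2}
  x = 2: [0↦1, 1↦7, 2↦2, 3↦8, 4↦3, 5↦9, 6↦4, 7↦10, 8↦5, 9↦0, 10↦6]  zeros at y ∈ {9}
  x = 3: [0↦8, 1↦5, 2↦2, 3↦10, 4↦7, 5↦4, 6↦1, 7↦9, 8↦6, 9↦3, 10↦0]  zeros at y ∈ {10}
  x = 4: [0↦2, 1↦1, 2↦0, 3↦10, 4↦9, 5↦8, 6↦7, 7↦6, 8↦5, 9↦4, 10↦3]  zeros at y ∈ {2}
  x = 5: [0↦5, 1↦6, 2↦7, 3↦8, 4↦9, 5↦10, 6↦0, 7↦1, 8↦2, 9↦3, 10↦4]  zeros at y ∈ {6}
  x = 6: [0↦6, 1↦9, 2↦1, 3↦4, 4↦7, 5↦10, 6↦2, 7↦5, 8↦8, 9↦0, 10↦3]  zeros at y ∈ {9}
  x = 7: [0↦5, 1↦10, 2↦4, 3↦9, 4↦3, 5↦8, 6↦2, 7↦7, 8↦1, 9↦6, 10↦0]  zeros at y ∈ {10}
  x = 8: [0↦2, 1↦9, 2↦5, 3↦1, 4↦8, 5↦4, 6↦0, 7↦7, 8↦3, 9↦10, 10↦6]  zeros at y ∈ {6}
  x = 9: [0↦8, 1↦6, 2↦4, 3↦2, 4↦0, 5↦9, 6↦7, 7↦5, 8↦3, 9↦1, 10↦10]  zeros at y ∈ {4}
  x = 10: [0↦1, 1↦1, 2↦1, 3↦1, 4↦1, 5↦1, 6↦1, 7↦1, 8↦1, 9↦1, 10↦1]  zeros at y ∈ ∅
Collecting zeros: affine points = {(0, 4), (1, 2), (2, 9), (3, 10), (4, 2), (5, 6), (6, 9), (7, 10), (8, 6), (9, 4)}.
Total count |C(F_11)_aff| = 10.


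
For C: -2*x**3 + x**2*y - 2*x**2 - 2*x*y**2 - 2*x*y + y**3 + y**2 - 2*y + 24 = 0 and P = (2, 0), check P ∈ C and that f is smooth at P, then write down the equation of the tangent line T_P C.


Tangent line at P: -32*x - 2*y + 64 = 0.

Step 1: f(2, 0) = 0, so P lies on C.
Step 2: partial derivatives
  f_x(x, y) = -6*x**2 + 2*x*y - 4*x - 2*y**2 - 2*y, f_y(x, y) = x**2 - 4*x*y - 2*x + 3*y**2 + 2*y - 2.
  f_x(P) = -32, f_y(P) = -2 (gradient nonzero, so P is smooth).
Step 3: tangent line at P: -32·(x − 2) + -2·(y − 0) = 0.
Expanding: -32*x - 2*y + 64 = 0.


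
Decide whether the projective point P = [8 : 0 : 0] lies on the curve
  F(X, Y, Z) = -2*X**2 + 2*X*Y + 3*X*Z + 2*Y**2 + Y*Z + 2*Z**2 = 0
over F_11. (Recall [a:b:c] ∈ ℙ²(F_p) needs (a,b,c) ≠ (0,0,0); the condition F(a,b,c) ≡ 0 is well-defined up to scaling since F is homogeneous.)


F(8,0,0) ≡ 4 (mod 11); P is NOT on the curve.

Evaluate F(8, 0, 0) term-by-term (mod 11).
  -2*X**2 ↦ -2·64·1·1 = -128
  2*X*Y ↦ 2·8·0·1 = 0
  3*X*Z ↦ 3·8·1·0 = 0
  2*Y**2 ↦ 2·1·0·1 = 0
  Y*Z ↦ 1·1·0·0 = 0
  2*Z**2 ↦ 2·1·1·0 = 0
Sum: F(8, 0, 0) = (-128) + (0) + (0) + (0) + (0) + (0) = -128.
Reducing mod 11: -128 ≡ 4 (mod 11).
Since F(a, b, c) ≡ 4 ≠ 0 (mod 11), P does NOT lie on the curve.


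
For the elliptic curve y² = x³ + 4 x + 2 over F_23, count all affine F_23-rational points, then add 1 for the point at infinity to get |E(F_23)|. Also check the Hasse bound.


Affine points = {(0, 5), (0, 18), (2, 8), (2, 15), (3, 8), (3, 15), (4, 6), (4, 17), (5, 3), (5, 20), (6, 9), (6, 14), (9, 10), (9, 13), (18, 8), (18, 15), (20, 3), (20, 20), (21, 3), (21, 20)}; affine count = 20; |E(F_23)| = 21.

Discriminant check: Δ ∝ 4a³ + 27b² = 4·4³ + 27·2² = 4·64 + 27·4 ≡ 19 (mod 23). Nonzero ⇒ E is nonsingular.
For each x ∈ F_23, compute rhs = x³ + 4·x + 2 mod 23, then count y ∈ F_23 with y² ≡ rhs.
  x = 0: rhs = 2, matching y values: 5, 18 (2 points).
  x = 1: rhs = 7, matching y values: none (0 points).
  x = 2: rhs = 18, matching y values: 8, 15 (2 points).
  x = 3: rhs = 18, matching y values: 8, 15 (2 points).
  x = 4: rhs = 13, matching y values: 6, 17 (2 points).
  x = 5: rhs = 9, matching y values: 3, 20 (2 points).
  x = 6: rhs = 12, matching y values: 9, 14 (2 points).
  x = 7: rhs = 5, matching y values: none (0 points).
  x = 8: rhs = 17, matching y values: none (0 points).
  x = 9: rhs = 8, matching y values: 10, 13 (2 points).
  x = 10: rhs = 7, matching y values: none (0 points).
  x = 11: rhs = 20, matching y values: none (0 points).
  x = 12: rhs = 7, matching y values: none (0 points).
  x = 13: rhs = 20, matching y values: none (0 points).
  x = 14: rhs = 19, matching y values: none (0 points).
  x = 15: rhs = 10, matching y values: none (0 points).
  x = 16: rhs = 22, matching y values: none (0 points).
  x = 17: rhs = 15, matching y values: none (0 points).
  x = 18: rhs = 18, matching y values: 8, 15 (2 points).
  x = 19: rhs = 14, matching y values: none (0 points).
  x = 20: rhs = 9, matching y values: 3, 20 (2 points).
  x = 21: rhs = 9, matching y values: 3, 20 (2 points).
  x = 22: rhs = 20, matching y values: none (0 points).
Total affine count: 20.
Full point count |E(F_23)| = 20 + 1 = 21.
Hasse bound: |21 − (23+1)| = |-3| = 3 ≤ 2√23 ≈ 9.5917 ✓.


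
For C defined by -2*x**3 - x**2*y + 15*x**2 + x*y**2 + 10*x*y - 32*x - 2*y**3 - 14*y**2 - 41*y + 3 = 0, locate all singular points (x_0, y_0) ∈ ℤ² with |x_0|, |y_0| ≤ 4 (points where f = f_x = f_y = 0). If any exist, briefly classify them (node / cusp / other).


Singular points: {(3, -2)}; classification: node.

Compute partial derivatives:
  f_x = -6*x**2 - 2*x*y + 30*x + y**2 + 10*y - 32.
  f_y = -x**2 + 2*x*y + 10*x - 6*y**2 - 28*y - 41.
Scan x_0 ∈ {−4, ..., 4}. For each x_0, f_y(x_0, y) is a polynomial in y; find its integer roots y ∈ {−4, ..., 4}, then test f_x and f at those candidates.
  x = -4: f_y(-4, y) = -6*y**2 - 36*y - 97; no integer root y with |y| ≤ 4.
  x = -3: f_y(-3, y) = -6*y**2 - 34*y - 80; no integer root y with |y| ≤ 4.
  x = -2: f_y(-2, y) = -6*y**2 - 32*y - 65; no integer root y with |y| ≤ 4.
  x = -1: f_y(-1, y) = -6*y**2 - 30*y - 52; no integer root y with |y| ≤ 4.
  x = 0: f_y(0, y) = -6*y**2 - 28*y - 41; no integer root y with |y| ≤ 4.
  x = 1: f_y(1, y) = -6*y**2 - 26*y - 32; no integer root y with |y| ≤ 4.
  x = 2: f_y(2, y) = -6*y**2 - 24*y - 25; no integer root y with |y| ≤ 4.
  x = 3: f_y(3, y) = -6*y**2 - 22*y - 20; vanishes at y ∈ {-2}. (3, -2): f_x = 0, f = 0 — SINGULAR.
  x = 4: f_y(4, y) = -6*y**2 - 20*y - 17; no integer root y with |y| ≤ 4.
Only singular point on the grid: (3, -2).
Classify: substitute x = 3 + u, y = -2 + v and expand: f = -2*u**3 - u**2*v - u**2 + u*v**2 - 2*v**3 + v**2.
No constant or linear terms (consistent with a singular point). Quadratic part: -u**2 + v**2. Cubic part: -2*u**3 - u**2*v + u*v**2 - 2*v**3.
The quadratic part v**2 - u**2 = (v − u)(v + u) splits into two distinct linear factors, so there are two distinct tangent lines y − -2 = ±(x − 3) — this is a node (ordinary double point).
Classification: node.
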